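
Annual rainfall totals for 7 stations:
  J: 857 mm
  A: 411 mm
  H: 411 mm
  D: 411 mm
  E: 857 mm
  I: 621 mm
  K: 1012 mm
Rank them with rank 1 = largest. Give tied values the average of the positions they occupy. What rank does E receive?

Sorted (descending): 1012, 857, 857, 621, 411, 411, 411
The 2 values of 857 occupy positions 2–3 → average rank (2+3)/2 = 2.5.
The 3 values of 411 occupy positions 5–7 → average rank 6.
E has value 857 mm → rank 2.5.

2.5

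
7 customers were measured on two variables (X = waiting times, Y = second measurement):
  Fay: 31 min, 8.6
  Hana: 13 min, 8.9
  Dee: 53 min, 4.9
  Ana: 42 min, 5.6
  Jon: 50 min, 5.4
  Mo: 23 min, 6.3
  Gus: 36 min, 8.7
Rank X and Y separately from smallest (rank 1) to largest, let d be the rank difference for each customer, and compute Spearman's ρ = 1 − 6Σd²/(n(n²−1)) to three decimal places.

-0.857

Ranks of variable 1: 3, 1, 7, 5, 6, 2, 4
Ranks of variable 2: 5, 7, 1, 3, 2, 4, 6
d = r₁ − r₂: -2, -6, 6, 2, 4, -2, -2
d²: 4, 36, 36, 4, 16, 4, 4; Σd² = 104
ρ = 1 − 6·104/(7·48) = 1 − 624/336 = -0.857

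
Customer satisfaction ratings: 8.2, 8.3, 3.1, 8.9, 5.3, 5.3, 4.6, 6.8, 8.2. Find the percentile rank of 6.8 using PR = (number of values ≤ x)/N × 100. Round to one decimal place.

55.6

N = 9.
Strictly below 6.8: 4. Equal to 6.8: 1.
PR = 5/9 × 100 = 55.6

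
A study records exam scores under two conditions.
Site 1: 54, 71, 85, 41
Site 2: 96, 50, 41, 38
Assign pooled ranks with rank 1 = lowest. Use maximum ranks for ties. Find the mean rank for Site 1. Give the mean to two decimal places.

Sorted (ascending): 38, 41, 41, 50, 54, 71, 85, 96
The 2 values of 41 occupy positions 2–3 → each gets rank 3.
Site 1 values → pooled ranks: 54→5, 71→6, 85→7, 41→3
Mean rank = (5 + 6 + 7 + 3) / 4 = 5.25

5.25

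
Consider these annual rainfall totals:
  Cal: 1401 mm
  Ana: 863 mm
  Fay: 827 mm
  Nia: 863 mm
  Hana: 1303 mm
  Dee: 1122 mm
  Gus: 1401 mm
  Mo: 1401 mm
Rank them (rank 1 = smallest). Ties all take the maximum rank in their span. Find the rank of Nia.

Sorted (ascending): 827, 863, 863, 1122, 1303, 1401, 1401, 1401
The 2 values of 863 occupy positions 2–3 → each gets rank 3.
The 3 values of 1401 occupy positions 6–8 → each gets rank 8.
Nia has value 863 mm → rank 3.

3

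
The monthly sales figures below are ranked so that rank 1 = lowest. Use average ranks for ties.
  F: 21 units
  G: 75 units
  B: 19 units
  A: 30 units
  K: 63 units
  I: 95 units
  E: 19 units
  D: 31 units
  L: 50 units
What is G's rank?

Sorted (ascending): 19, 19, 21, 30, 31, 50, 63, 75, 95
The 2 values of 19 occupy positions 1–2 → average rank (1+2)/2 = 1.5.
G has value 75 units → rank 8.

8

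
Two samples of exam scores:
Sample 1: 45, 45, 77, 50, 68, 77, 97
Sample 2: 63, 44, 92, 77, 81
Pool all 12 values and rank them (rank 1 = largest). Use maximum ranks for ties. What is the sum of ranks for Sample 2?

31

Sorted (descending): 97, 92, 81, 77, 77, 77, 68, 63, 50, 45, 45, 44
The 3 values of 77 occupy positions 4–6 → each gets rank 6.
The 2 values of 45 occupy positions 10–11 → each gets rank 11.
Sample 2 values → pooled ranks: 63→8, 44→12, 92→2, 77→6, 81→3
Rank sum = 8 + 12 + 2 + 6 + 3 = 31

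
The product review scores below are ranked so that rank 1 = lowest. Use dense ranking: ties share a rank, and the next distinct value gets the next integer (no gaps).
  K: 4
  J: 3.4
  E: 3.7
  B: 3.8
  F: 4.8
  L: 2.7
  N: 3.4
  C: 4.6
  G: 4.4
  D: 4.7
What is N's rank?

2

Sorted (ascending): 2.7, 3.4, 3.4, 3.7, 3.8, 4, 4.4, 4.6, 4.7, 4.8
The 2 values of 3.4 share dense rank 2.
Remaining distinct values take the next consecutive integers.
N has value 3.4 → rank 2.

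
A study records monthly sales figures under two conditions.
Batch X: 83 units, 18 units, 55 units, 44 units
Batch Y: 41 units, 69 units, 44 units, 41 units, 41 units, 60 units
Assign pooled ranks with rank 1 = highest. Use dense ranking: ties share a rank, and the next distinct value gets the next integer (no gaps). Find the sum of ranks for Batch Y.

Sorted (descending): 83, 69, 60, 55, 44, 44, 41, 41, 41, 18
The 2 values of 44 share dense rank 5.
The 3 values of 41 share dense rank 6.
Remaining distinct values take the next consecutive integers.
Batch Y values → pooled ranks: 41→6, 69→2, 44→5, 41→6, 41→6, 60→3
Rank sum = 6 + 2 + 5 + 6 + 6 + 3 = 28

28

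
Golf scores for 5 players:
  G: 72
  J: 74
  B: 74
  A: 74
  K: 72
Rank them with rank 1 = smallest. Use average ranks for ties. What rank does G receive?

1.5

Sorted (ascending): 72, 72, 74, 74, 74
The 2 values of 72 occupy positions 1–2 → average rank (1+2)/2 = 1.5.
The 3 values of 74 occupy positions 3–5 → average rank 4.
G has value 72 → rank 1.5.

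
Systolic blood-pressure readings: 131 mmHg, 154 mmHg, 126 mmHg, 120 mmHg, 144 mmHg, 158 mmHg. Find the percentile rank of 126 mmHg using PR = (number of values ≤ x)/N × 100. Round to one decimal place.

33.3

N = 6.
Strictly below 126: 1. Equal to 126: 1.
PR = 2/6 × 100 = 33.3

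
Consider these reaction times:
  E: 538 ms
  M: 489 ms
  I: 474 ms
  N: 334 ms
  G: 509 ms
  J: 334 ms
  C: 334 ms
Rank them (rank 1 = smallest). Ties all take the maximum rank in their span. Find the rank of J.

Sorted (ascending): 334, 334, 334, 474, 489, 509, 538
The 3 values of 334 occupy positions 1–3 → each gets rank 3.
J has value 334 ms → rank 3.

3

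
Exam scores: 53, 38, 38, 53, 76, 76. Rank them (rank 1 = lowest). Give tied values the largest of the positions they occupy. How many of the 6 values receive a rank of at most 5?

4

Sorted (ascending): 38, 38, 53, 53, 76, 76
The 2 values of 38 occupy positions 1–2 → each gets rank 2.
The 2 values of 53 occupy positions 3–4 → each gets rank 4.
The 2 values of 76 occupy positions 5–6 → each gets rank 6.
Ranks ≤ 5: {2, 2, 4, 4} → 4 values.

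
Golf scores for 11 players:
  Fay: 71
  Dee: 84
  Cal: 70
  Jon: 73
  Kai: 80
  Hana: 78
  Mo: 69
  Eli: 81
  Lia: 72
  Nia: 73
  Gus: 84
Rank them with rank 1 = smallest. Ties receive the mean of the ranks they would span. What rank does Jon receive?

Sorted (ascending): 69, 70, 71, 72, 73, 73, 78, 80, 81, 84, 84
The 2 values of 73 occupy positions 5–6 → average rank (5+6)/2 = 5.5.
The 2 values of 84 occupy positions 10–11 → average rank (10+11)/2 = 10.5.
Jon has value 73 → rank 5.5.

5.5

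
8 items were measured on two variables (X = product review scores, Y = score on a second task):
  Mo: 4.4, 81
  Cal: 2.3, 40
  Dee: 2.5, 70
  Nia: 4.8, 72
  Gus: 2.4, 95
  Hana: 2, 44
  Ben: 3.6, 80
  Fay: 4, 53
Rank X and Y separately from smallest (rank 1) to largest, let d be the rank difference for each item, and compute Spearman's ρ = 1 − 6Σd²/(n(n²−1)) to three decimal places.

Ranks of variable 1: 7, 2, 4, 8, 3, 1, 5, 6
Ranks of variable 2: 7, 1, 4, 5, 8, 2, 6, 3
d = r₁ − r₂: 0, 1, 0, 3, -5, -1, -1, 3
d²: 0, 1, 0, 9, 25, 1, 1, 9; Σd² = 46
ρ = 1 − 6·46/(8·63) = 1 − 276/504 = 0.452

0.452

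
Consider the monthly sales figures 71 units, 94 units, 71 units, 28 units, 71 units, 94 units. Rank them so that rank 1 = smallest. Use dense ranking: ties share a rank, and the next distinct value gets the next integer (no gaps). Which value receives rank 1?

28

Sorted (ascending): 28, 71, 71, 71, 94, 94
The 3 values of 71 share dense rank 2.
The 2 values of 94 share dense rank 3.
Remaining distinct values take the next consecutive integers.
Rank 1 → value 28.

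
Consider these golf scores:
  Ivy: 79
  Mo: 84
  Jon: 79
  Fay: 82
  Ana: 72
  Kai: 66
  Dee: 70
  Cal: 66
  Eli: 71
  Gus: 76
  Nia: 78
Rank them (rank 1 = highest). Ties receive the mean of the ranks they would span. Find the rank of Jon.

3.5

Sorted (descending): 84, 82, 79, 79, 78, 76, 72, 71, 70, 66, 66
The 2 values of 79 occupy positions 3–4 → average rank (3+4)/2 = 3.5.
The 2 values of 66 occupy positions 10–11 → average rank (10+11)/2 = 10.5.
Jon has value 79 → rank 3.5.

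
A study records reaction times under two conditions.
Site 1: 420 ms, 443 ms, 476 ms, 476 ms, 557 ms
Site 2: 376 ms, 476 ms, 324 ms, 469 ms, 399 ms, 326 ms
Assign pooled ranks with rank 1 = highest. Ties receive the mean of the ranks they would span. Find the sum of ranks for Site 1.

Sorted (descending): 557, 476, 476, 476, 469, 443, 420, 399, 376, 326, 324
The 3 values of 476 occupy positions 2–4 → average rank 3.
Site 1 values → pooled ranks: 420→7, 443→6, 476→3, 476→3, 557→1
Rank sum = 7 + 6 + 3 + 3 + 1 = 20

20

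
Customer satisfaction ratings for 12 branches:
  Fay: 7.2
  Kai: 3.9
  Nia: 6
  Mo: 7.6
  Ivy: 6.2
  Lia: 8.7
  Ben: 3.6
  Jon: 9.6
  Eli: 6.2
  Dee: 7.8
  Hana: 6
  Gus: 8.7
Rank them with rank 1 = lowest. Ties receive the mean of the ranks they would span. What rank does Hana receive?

Sorted (ascending): 3.6, 3.9, 6, 6, 6.2, 6.2, 7.2, 7.6, 7.8, 8.7, 8.7, 9.6
The 2 values of 6 occupy positions 3–4 → average rank (3+4)/2 = 3.5.
The 2 values of 6.2 occupy positions 5–6 → average rank (5+6)/2 = 5.5.
The 2 values of 8.7 occupy positions 10–11 → average rank (10+11)/2 = 10.5.
Hana has value 6 → rank 3.5.

3.5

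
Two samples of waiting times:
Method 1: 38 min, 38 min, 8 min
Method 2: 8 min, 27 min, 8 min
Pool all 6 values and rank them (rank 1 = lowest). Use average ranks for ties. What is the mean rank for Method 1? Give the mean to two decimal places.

Sorted (ascending): 8, 8, 8, 27, 38, 38
The 3 values of 8 occupy positions 1–3 → average rank 2.
The 2 values of 38 occupy positions 5–6 → average rank (5+6)/2 = 5.5.
Method 1 values → pooled ranks: 38→5.5, 38→5.5, 8→2
Mean rank = (5.5 + 5.5 + 2) / 3 = 4.33

4.33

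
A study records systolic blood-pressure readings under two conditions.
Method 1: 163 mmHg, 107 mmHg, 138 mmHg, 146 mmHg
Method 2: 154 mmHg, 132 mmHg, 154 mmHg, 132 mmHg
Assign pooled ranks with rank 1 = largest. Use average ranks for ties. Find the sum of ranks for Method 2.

18

Sorted (descending): 163, 154, 154, 146, 138, 132, 132, 107
The 2 values of 154 occupy positions 2–3 → average rank (2+3)/2 = 2.5.
The 2 values of 132 occupy positions 6–7 → average rank (6+7)/2 = 6.5.
Method 2 values → pooled ranks: 154→2.5, 132→6.5, 154→2.5, 132→6.5
Rank sum = 2.5 + 6.5 + 2.5 + 6.5 = 18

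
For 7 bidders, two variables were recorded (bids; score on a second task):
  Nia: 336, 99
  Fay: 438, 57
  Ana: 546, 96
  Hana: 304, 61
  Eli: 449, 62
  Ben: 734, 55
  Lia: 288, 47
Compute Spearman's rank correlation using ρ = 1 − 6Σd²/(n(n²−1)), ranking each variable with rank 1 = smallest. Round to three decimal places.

Ranks of variable 1: 3, 4, 6, 2, 5, 7, 1
Ranks of variable 2: 7, 3, 6, 4, 5, 2, 1
d = r₁ − r₂: -4, 1, 0, -2, 0, 5, 0
d²: 16, 1, 0, 4, 0, 25, 0; Σd² = 46
ρ = 1 − 6·46/(7·48) = 1 − 276/336 = 0.179

0.179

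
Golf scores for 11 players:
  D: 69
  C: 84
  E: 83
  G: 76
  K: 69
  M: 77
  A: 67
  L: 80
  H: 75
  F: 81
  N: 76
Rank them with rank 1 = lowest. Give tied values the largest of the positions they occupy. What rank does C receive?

11

Sorted (ascending): 67, 69, 69, 75, 76, 76, 77, 80, 81, 83, 84
The 2 values of 69 occupy positions 2–3 → each gets rank 3.
The 2 values of 76 occupy positions 5–6 → each gets rank 6.
C has value 84 → rank 11.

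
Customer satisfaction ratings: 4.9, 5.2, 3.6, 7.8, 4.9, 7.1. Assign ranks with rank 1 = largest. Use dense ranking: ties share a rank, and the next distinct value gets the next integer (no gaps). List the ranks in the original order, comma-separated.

4, 3, 5, 1, 4, 2

Sorted (descending): 7.8, 7.1, 5.2, 4.9, 4.9, 3.6
The 2 values of 4.9 share dense rank 4.
Remaining distinct values take the next consecutive integers.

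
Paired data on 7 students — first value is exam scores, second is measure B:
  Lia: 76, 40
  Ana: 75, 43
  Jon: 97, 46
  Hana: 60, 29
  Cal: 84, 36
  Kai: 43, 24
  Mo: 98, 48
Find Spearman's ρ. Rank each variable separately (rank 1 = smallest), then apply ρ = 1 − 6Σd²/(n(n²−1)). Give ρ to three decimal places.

Ranks of variable 1: 4, 3, 6, 2, 5, 1, 7
Ranks of variable 2: 4, 5, 6, 2, 3, 1, 7
d = r₁ − r₂: 0, -2, 0, 0, 2, 0, 0
d²: 0, 4, 0, 0, 4, 0, 0; Σd² = 8
ρ = 1 − 6·8/(7·48) = 1 − 48/336 = 0.857

0.857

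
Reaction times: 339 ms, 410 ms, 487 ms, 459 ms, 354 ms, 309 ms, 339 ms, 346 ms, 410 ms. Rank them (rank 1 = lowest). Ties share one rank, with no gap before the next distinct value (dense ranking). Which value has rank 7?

487

Sorted (ascending): 309, 339, 339, 346, 354, 410, 410, 459, 487
The 2 values of 339 share dense rank 2.
The 2 values of 410 share dense rank 5.
Remaining distinct values take the next consecutive integers.
Rank 7 → value 487.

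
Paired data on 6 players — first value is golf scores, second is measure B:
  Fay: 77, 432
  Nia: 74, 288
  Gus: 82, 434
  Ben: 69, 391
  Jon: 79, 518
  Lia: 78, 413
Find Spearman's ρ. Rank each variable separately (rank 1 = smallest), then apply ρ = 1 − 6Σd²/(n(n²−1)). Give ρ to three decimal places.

Ranks of variable 1: 3, 2, 6, 1, 5, 4
Ranks of variable 2: 4, 1, 5, 2, 6, 3
d = r₁ − r₂: -1, 1, 1, -1, -1, 1
d²: 1, 1, 1, 1, 1, 1; Σd² = 6
ρ = 1 − 6·6/(6·35) = 1 − 36/210 = 0.829

0.829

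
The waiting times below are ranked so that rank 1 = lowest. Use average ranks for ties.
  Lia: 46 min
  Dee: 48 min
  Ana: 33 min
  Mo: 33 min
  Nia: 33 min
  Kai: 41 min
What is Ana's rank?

2

Sorted (ascending): 33, 33, 33, 41, 46, 48
The 3 values of 33 occupy positions 1–3 → average rank 2.
Ana has value 33 min → rank 2.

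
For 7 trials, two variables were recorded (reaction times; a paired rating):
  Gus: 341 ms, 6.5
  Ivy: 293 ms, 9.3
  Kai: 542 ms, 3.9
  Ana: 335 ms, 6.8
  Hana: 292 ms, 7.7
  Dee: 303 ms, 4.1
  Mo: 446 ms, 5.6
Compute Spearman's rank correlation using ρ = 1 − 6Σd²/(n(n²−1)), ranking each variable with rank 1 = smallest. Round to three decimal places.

-0.750

Ranks of variable 1: 5, 2, 7, 4, 1, 3, 6
Ranks of variable 2: 4, 7, 1, 5, 6, 2, 3
d = r₁ − r₂: 1, -5, 6, -1, -5, 1, 3
d²: 1, 25, 36, 1, 25, 1, 9; Σd² = 98
ρ = 1 − 6·98/(7·48) = 1 − 588/336 = -0.750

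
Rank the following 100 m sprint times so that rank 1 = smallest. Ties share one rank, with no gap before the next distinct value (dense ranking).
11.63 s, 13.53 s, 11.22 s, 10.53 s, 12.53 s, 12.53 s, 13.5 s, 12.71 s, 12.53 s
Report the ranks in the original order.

3, 7, 2, 1, 4, 4, 6, 5, 4

Sorted (ascending): 10.53, 11.22, 11.63, 12.53, 12.53, 12.53, 12.71, 13.5, 13.53
The 3 values of 12.53 share dense rank 4.
Remaining distinct values take the next consecutive integers.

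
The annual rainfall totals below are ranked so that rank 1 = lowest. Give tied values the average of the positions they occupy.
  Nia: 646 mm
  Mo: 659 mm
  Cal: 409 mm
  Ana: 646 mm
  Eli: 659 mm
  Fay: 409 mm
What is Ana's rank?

Sorted (ascending): 409, 409, 646, 646, 659, 659
The 2 values of 409 occupy positions 1–2 → average rank (1+2)/2 = 1.5.
The 2 values of 646 occupy positions 3–4 → average rank (3+4)/2 = 3.5.
The 2 values of 659 occupy positions 5–6 → average rank (5+6)/2 = 5.5.
Ana has value 646 mm → rank 3.5.

3.5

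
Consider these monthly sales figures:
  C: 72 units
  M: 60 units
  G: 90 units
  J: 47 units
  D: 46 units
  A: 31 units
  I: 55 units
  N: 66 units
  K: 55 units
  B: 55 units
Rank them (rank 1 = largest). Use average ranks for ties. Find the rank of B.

Sorted (descending): 90, 72, 66, 60, 55, 55, 55, 47, 46, 31
The 3 values of 55 occupy positions 5–7 → average rank 6.
B has value 55 units → rank 6.

6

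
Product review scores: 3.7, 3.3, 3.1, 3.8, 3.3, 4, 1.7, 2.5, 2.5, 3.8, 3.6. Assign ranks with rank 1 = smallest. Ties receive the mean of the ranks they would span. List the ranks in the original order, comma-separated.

8, 5.5, 4, 9.5, 5.5, 11, 1, 2.5, 2.5, 9.5, 7

Sorted (ascending): 1.7, 2.5, 2.5, 3.1, 3.3, 3.3, 3.6, 3.7, 3.8, 3.8, 4
The 2 values of 2.5 occupy positions 2–3 → average rank (2+3)/2 = 2.5.
The 2 values of 3.3 occupy positions 5–6 → average rank (5+6)/2 = 5.5.
The 2 values of 3.8 occupy positions 9–10 → average rank (9+10)/2 = 9.5.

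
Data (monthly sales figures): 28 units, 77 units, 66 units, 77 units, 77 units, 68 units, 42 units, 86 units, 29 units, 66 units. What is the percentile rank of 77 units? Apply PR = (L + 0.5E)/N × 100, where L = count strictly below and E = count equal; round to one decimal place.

N = 10.
Strictly below 77: 6. Equal to 77: 3.
PR = (6 + 0.5·3)/10 × 100 = 75.0

75.0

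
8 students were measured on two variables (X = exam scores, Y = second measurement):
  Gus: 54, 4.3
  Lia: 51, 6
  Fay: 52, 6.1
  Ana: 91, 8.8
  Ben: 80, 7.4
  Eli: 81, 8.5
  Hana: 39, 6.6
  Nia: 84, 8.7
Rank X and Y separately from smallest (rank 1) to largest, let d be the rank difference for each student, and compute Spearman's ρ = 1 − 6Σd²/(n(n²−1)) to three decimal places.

0.786

Ranks of variable 1: 4, 2, 3, 8, 5, 6, 1, 7
Ranks of variable 2: 1, 2, 3, 8, 5, 6, 4, 7
d = r₁ − r₂: 3, 0, 0, 0, 0, 0, -3, 0
d²: 9, 0, 0, 0, 0, 0, 9, 0; Σd² = 18
ρ = 1 − 6·18/(8·63) = 1 − 108/504 = 0.786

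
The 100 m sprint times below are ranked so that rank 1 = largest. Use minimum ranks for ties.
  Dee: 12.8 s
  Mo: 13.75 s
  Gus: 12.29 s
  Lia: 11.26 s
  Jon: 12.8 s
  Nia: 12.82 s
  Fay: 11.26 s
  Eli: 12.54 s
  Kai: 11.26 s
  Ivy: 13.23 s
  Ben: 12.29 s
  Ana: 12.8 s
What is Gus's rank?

Sorted (descending): 13.75, 13.23, 12.82, 12.8, 12.8, 12.8, 12.54, 12.29, 12.29, 11.26, 11.26, 11.26
The 3 values of 12.8 occupy positions 4–6 → each gets rank 4.
The 2 values of 12.29 occupy positions 8–9 → each gets rank 8.
The 3 values of 11.26 occupy positions 10–12 → each gets rank 10.
Gus has value 12.29 s → rank 8.

8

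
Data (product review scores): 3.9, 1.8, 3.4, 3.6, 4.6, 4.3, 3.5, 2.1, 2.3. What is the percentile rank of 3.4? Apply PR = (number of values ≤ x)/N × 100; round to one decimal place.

N = 9.
Strictly below 3.4: 3. Equal to 3.4: 1.
PR = 4/9 × 100 = 44.4

44.4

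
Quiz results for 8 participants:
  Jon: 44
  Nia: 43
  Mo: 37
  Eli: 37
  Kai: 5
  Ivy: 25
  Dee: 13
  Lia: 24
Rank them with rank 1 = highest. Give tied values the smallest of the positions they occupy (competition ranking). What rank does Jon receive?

1

Sorted (descending): 44, 43, 37, 37, 25, 24, 13, 5
The 2 values of 37 occupy positions 3–4 → each gets rank 3.
Jon has value 44 → rank 1.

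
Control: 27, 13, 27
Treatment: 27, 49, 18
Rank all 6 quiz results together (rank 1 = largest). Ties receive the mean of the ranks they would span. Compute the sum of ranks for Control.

12

Sorted (descending): 49, 27, 27, 27, 18, 13
The 3 values of 27 occupy positions 2–4 → average rank 3.
Control values → pooled ranks: 27→3, 13→6, 27→3
Rank sum = 3 + 6 + 3 = 12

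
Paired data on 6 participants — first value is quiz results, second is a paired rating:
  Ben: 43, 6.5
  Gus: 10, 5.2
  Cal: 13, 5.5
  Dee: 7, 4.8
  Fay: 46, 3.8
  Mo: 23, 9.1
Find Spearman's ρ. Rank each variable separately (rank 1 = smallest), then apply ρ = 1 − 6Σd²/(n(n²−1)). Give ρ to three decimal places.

Ranks of variable 1: 5, 2, 3, 1, 6, 4
Ranks of variable 2: 5, 3, 4, 2, 1, 6
d = r₁ − r₂: 0, -1, -1, -1, 5, -2
d²: 0, 1, 1, 1, 25, 4; Σd² = 32
ρ = 1 − 6·32/(6·35) = 1 − 192/210 = 0.086

0.086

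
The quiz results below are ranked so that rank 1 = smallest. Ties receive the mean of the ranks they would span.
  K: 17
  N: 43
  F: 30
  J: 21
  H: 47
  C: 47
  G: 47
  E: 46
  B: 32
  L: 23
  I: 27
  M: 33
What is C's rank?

Sorted (ascending): 17, 21, 23, 27, 30, 32, 33, 43, 46, 47, 47, 47
The 3 values of 47 occupy positions 10–12 → average rank 11.
C has value 47 → rank 11.

11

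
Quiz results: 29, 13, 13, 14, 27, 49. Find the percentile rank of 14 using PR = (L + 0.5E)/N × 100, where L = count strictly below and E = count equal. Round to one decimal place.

41.7

N = 6.
Strictly below 14: 2. Equal to 14: 1.
PR = (2 + 0.5·1)/6 × 100 = 41.7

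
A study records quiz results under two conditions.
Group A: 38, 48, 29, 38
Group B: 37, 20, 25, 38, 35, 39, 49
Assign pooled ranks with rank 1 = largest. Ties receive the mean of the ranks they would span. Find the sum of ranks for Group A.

21

Sorted (descending): 49, 48, 39, 38, 38, 38, 37, 35, 29, 25, 20
The 3 values of 38 occupy positions 4–6 → average rank 5.
Group A values → pooled ranks: 38→5, 48→2, 29→9, 38→5
Rank sum = 5 + 2 + 9 + 5 = 21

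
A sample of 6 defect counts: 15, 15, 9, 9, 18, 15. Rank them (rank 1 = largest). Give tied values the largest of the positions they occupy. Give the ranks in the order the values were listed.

Sorted (descending): 18, 15, 15, 15, 9, 9
The 3 values of 15 occupy positions 2–4 → each gets rank 4.
The 2 values of 9 occupy positions 5–6 → each gets rank 6.

4, 4, 6, 6, 1, 4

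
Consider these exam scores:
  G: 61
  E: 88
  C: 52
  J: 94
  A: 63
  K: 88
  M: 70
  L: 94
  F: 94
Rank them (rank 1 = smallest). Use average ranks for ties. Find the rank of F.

Sorted (ascending): 52, 61, 63, 70, 88, 88, 94, 94, 94
The 2 values of 88 occupy positions 5–6 → average rank (5+6)/2 = 5.5.
The 3 values of 94 occupy positions 7–9 → average rank 8.
F has value 94 → rank 8.

8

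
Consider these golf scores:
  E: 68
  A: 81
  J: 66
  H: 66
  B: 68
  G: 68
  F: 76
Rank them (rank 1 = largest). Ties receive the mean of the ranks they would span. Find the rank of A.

Sorted (descending): 81, 76, 68, 68, 68, 66, 66
The 3 values of 68 occupy positions 3–5 → average rank 4.
The 2 values of 66 occupy positions 6–7 → average rank (6+7)/2 = 6.5.
A has value 81 → rank 1.

1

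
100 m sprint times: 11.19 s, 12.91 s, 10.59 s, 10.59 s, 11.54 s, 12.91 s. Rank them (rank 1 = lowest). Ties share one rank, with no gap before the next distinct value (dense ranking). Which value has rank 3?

Sorted (ascending): 10.59, 10.59, 11.19, 11.54, 12.91, 12.91
The 2 values of 10.59 share dense rank 1.
The 2 values of 12.91 share dense rank 4.
Remaining distinct values take the next consecutive integers.
Rank 3 → value 11.54.

11.54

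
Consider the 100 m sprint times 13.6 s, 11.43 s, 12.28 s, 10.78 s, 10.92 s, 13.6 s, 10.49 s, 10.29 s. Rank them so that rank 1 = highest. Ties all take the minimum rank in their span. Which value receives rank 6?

10.78

Sorted (descending): 13.6, 13.6, 12.28, 11.43, 10.92, 10.78, 10.49, 10.29
The 2 values of 13.6 occupy positions 1–2 → each gets rank 1.
Rank 6 → value 10.78.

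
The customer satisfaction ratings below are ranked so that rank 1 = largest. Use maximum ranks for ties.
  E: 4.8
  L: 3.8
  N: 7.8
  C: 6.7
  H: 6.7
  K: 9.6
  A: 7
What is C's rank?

Sorted (descending): 9.6, 7.8, 7, 6.7, 6.7, 4.8, 3.8
The 2 values of 6.7 occupy positions 4–5 → each gets rank 5.
C has value 6.7 → rank 5.

5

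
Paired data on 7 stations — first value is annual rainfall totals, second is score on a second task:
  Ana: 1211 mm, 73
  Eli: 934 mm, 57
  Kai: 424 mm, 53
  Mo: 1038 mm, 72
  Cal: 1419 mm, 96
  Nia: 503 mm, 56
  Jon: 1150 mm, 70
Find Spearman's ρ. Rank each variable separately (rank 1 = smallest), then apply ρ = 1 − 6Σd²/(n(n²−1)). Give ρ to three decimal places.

0.964

Ranks of variable 1: 6, 3, 1, 4, 7, 2, 5
Ranks of variable 2: 6, 3, 1, 5, 7, 2, 4
d = r₁ − r₂: 0, 0, 0, -1, 0, 0, 1
d²: 0, 0, 0, 1, 0, 0, 1; Σd² = 2
ρ = 1 − 6·2/(7·48) = 1 − 12/336 = 0.964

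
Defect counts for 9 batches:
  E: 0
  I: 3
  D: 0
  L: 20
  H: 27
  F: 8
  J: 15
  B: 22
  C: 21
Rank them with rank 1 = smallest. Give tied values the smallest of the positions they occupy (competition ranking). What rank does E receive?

Sorted (ascending): 0, 0, 3, 8, 15, 20, 21, 22, 27
The 2 values of 0 occupy positions 1–2 → each gets rank 1.
E has value 0 → rank 1.

1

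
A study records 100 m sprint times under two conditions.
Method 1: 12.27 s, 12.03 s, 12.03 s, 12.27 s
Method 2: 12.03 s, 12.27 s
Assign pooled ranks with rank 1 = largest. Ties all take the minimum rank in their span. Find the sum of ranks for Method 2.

5

Sorted (descending): 12.27, 12.27, 12.27, 12.03, 12.03, 12.03
The 3 values of 12.27 occupy positions 1–3 → each gets rank 1.
The 3 values of 12.03 occupy positions 4–6 → each gets rank 4.
Method 2 values → pooled ranks: 12.03→4, 12.27→1
Rank sum = 4 + 1 = 5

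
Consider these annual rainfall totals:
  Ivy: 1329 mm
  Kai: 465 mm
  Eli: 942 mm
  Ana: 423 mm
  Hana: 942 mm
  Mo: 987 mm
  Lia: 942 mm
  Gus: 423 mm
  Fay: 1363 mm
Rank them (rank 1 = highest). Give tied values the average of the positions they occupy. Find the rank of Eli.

Sorted (descending): 1363, 1329, 987, 942, 942, 942, 465, 423, 423
The 3 values of 942 occupy positions 4–6 → average rank 5.
The 2 values of 423 occupy positions 8–9 → average rank (8+9)/2 = 8.5.
Eli has value 942 mm → rank 5.

5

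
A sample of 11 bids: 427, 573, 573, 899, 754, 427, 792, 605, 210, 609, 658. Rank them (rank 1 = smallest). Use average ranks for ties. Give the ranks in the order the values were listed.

Sorted (ascending): 210, 427, 427, 573, 573, 605, 609, 658, 754, 792, 899
The 2 values of 427 occupy positions 2–3 → average rank (2+3)/2 = 2.5.
The 2 values of 573 occupy positions 4–5 → average rank (4+5)/2 = 4.5.

2.5, 4.5, 4.5, 11, 9, 2.5, 10, 6, 1, 7, 8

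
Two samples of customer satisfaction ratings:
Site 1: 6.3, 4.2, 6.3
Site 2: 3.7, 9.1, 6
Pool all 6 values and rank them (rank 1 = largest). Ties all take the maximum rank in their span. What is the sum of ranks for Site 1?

11

Sorted (descending): 9.1, 6.3, 6.3, 6, 4.2, 3.7
The 2 values of 6.3 occupy positions 2–3 → each gets rank 3.
Site 1 values → pooled ranks: 6.3→3, 4.2→5, 6.3→3
Rank sum = 3 + 5 + 3 = 11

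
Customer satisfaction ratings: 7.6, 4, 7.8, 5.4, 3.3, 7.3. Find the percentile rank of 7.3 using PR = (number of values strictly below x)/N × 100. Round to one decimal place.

50.0

N = 6.
Strictly below 7.3: 3. Equal to 7.3: 1.
PR = 3/6 × 100 = 50.0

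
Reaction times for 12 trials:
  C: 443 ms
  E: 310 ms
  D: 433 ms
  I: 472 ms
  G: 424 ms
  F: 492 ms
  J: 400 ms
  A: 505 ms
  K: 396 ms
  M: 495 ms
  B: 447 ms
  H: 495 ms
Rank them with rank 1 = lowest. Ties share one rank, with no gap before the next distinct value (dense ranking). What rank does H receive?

10

Sorted (ascending): 310, 396, 400, 424, 433, 443, 447, 472, 492, 495, 495, 505
The 2 values of 495 share dense rank 10.
Remaining distinct values take the next consecutive integers.
H has value 495 ms → rank 10.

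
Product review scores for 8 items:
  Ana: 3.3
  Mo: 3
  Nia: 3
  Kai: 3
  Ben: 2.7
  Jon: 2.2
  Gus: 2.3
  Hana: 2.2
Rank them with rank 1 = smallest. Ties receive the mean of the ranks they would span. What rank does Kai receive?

Sorted (ascending): 2.2, 2.2, 2.3, 2.7, 3, 3, 3, 3.3
The 2 values of 2.2 occupy positions 1–2 → average rank (1+2)/2 = 1.5.
The 3 values of 3 occupy positions 5–7 → average rank 6.
Kai has value 3 → rank 6.

6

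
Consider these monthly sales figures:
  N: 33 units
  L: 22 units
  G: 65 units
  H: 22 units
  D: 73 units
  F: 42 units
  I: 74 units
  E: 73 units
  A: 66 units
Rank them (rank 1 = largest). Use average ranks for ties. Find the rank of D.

Sorted (descending): 74, 73, 73, 66, 65, 42, 33, 22, 22
The 2 values of 73 occupy positions 2–3 → average rank (2+3)/2 = 2.5.
The 2 values of 22 occupy positions 8–9 → average rank (8+9)/2 = 8.5.
D has value 73 units → rank 2.5.

2.5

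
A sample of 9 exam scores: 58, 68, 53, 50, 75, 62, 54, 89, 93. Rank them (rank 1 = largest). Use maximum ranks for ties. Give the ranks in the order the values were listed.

Sorted (descending): 93, 89, 75, 68, 62, 58, 54, 53, 50
No ties — each value takes its position as its rank.

6, 4, 8, 9, 3, 5, 7, 2, 1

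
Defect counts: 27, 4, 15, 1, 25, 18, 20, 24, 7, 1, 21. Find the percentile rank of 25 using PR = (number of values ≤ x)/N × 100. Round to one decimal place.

90.9

N = 11.
Strictly below 25: 9. Equal to 25: 1.
PR = 10/11 × 100 = 90.9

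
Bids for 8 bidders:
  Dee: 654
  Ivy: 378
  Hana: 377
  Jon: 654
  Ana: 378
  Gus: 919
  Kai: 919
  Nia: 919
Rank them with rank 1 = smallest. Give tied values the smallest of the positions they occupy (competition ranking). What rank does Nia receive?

6

Sorted (ascending): 377, 378, 378, 654, 654, 919, 919, 919
The 2 values of 378 occupy positions 2–3 → each gets rank 2.
The 2 values of 654 occupy positions 4–5 → each gets rank 4.
The 3 values of 919 occupy positions 6–8 → each gets rank 6.
Nia has value 919 → rank 6.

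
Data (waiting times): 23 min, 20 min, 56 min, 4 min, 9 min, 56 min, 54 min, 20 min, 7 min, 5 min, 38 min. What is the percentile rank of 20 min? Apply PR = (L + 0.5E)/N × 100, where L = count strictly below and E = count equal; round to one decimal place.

N = 11.
Strictly below 20: 4. Equal to 20: 2.
PR = (4 + 0.5·2)/11 × 100 = 45.5

45.5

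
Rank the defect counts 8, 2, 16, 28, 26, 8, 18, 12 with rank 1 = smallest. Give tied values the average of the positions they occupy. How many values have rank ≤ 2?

Sorted (ascending): 2, 8, 8, 12, 16, 18, 26, 28
The 2 values of 8 occupy positions 2–3 → average rank (2+3)/2 = 2.5.
Ranks ≤ 2: {1} → 1 value.

1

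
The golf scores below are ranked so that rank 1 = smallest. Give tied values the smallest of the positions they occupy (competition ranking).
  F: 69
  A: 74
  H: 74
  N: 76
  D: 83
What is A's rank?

Sorted (ascending): 69, 74, 74, 76, 83
The 2 values of 74 occupy positions 2–3 → each gets rank 2.
A has value 74 → rank 2.

2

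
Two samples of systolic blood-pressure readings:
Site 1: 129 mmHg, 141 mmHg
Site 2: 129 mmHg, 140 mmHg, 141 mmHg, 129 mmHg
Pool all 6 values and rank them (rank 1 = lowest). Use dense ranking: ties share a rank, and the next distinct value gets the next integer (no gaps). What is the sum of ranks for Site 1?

4

Sorted (ascending): 129, 129, 129, 140, 141, 141
The 3 values of 129 share dense rank 1.
The 2 values of 141 share dense rank 3.
Remaining distinct values take the next consecutive integers.
Site 1 values → pooled ranks: 129→1, 141→3
Rank sum = 1 + 3 = 4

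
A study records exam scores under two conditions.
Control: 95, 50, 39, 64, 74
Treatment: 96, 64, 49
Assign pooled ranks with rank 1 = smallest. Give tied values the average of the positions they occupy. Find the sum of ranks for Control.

Sorted (ascending): 39, 49, 50, 64, 64, 74, 95, 96
The 2 values of 64 occupy positions 4–5 → average rank (4+5)/2 = 4.5.
Control values → pooled ranks: 95→7, 50→3, 39→1, 64→4.5, 74→6
Rank sum = 7 + 3 + 1 + 4.5 + 6 = 21.5

21.5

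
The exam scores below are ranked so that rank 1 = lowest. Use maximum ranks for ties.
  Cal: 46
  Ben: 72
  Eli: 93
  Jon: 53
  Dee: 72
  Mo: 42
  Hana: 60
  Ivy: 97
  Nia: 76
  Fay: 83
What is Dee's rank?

6

Sorted (ascending): 42, 46, 53, 60, 72, 72, 76, 83, 93, 97
The 2 values of 72 occupy positions 5–6 → each gets rank 6.
Dee has value 72 → rank 6.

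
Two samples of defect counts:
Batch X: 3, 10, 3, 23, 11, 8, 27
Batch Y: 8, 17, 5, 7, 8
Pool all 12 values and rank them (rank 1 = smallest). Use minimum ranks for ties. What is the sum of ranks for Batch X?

Sorted (ascending): 3, 3, 5, 7, 8, 8, 8, 10, 11, 17, 23, 27
The 2 values of 3 occupy positions 1–2 → each gets rank 1.
The 3 values of 8 occupy positions 5–7 → each gets rank 5.
Batch X values → pooled ranks: 3→1, 10→8, 3→1, 23→11, 11→9, 8→5, 27→12
Rank sum = 1 + 8 + 1 + 11 + 9 + 5 + 12 = 47

47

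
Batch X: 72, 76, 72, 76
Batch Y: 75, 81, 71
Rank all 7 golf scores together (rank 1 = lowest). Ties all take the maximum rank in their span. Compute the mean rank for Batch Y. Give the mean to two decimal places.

Sorted (ascending): 71, 72, 72, 75, 76, 76, 81
The 2 values of 72 occupy positions 2–3 → each gets rank 3.
The 2 values of 76 occupy positions 5–6 → each gets rank 6.
Batch Y values → pooled ranks: 75→4, 81→7, 71→1
Mean rank = (4 + 7 + 1) / 3 = 4.00

4.00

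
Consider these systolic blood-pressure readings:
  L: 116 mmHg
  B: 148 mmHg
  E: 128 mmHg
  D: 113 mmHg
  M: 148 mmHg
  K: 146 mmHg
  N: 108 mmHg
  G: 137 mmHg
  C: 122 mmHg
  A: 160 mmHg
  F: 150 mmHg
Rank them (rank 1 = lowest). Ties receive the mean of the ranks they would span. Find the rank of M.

Sorted (ascending): 108, 113, 116, 122, 128, 137, 146, 148, 148, 150, 160
The 2 values of 148 occupy positions 8–9 → average rank (8+9)/2 = 8.5.
M has value 148 mmHg → rank 8.5.

8.5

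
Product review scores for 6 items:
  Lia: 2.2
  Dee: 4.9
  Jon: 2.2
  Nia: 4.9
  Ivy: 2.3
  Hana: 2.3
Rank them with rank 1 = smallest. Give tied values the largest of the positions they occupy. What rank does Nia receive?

6

Sorted (ascending): 2.2, 2.2, 2.3, 2.3, 4.9, 4.9
The 2 values of 2.2 occupy positions 1–2 → each gets rank 2.
The 2 values of 2.3 occupy positions 3–4 → each gets rank 4.
The 2 values of 4.9 occupy positions 5–6 → each gets rank 6.
Nia has value 4.9 → rank 6.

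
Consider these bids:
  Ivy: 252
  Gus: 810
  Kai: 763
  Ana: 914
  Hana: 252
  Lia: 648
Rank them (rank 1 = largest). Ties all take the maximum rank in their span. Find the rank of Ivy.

6

Sorted (descending): 914, 810, 763, 648, 252, 252
The 2 values of 252 occupy positions 5–6 → each gets rank 6.
Ivy has value 252 → rank 6.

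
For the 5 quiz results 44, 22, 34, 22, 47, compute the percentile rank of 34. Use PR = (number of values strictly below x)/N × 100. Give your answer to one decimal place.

N = 5.
Strictly below 34: 2. Equal to 34: 1.
PR = 2/5 × 100 = 40.0

40.0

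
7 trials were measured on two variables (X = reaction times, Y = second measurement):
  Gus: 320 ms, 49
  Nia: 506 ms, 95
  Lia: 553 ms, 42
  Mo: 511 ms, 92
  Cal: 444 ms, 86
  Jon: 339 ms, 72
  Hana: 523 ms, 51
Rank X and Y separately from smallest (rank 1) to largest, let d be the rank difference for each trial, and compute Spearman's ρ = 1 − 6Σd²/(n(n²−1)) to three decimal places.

-0.143

Ranks of variable 1: 1, 4, 7, 5, 3, 2, 6
Ranks of variable 2: 2, 7, 1, 6, 5, 4, 3
d = r₁ − r₂: -1, -3, 6, -1, -2, -2, 3
d²: 1, 9, 36, 1, 4, 4, 9; Σd² = 64
ρ = 1 − 6·64/(7·48) = 1 − 384/336 = -0.143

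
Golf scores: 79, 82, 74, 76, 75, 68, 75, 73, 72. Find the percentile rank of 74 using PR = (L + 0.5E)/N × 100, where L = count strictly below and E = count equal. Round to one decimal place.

N = 9.
Strictly below 74: 3. Equal to 74: 1.
PR = (3 + 0.5·1)/9 × 100 = 38.9

38.9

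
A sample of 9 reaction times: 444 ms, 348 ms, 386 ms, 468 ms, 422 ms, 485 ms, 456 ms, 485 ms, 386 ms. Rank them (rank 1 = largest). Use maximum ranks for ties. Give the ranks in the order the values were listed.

5, 9, 8, 3, 6, 2, 4, 2, 8

Sorted (descending): 485, 485, 468, 456, 444, 422, 386, 386, 348
The 2 values of 485 occupy positions 1–2 → each gets rank 2.
The 2 values of 386 occupy positions 7–8 → each gets rank 8.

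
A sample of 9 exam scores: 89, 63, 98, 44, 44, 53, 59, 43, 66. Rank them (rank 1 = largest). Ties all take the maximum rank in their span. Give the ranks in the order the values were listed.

2, 4, 1, 8, 8, 6, 5, 9, 3

Sorted (descending): 98, 89, 66, 63, 59, 53, 44, 44, 43
The 2 values of 44 occupy positions 7–8 → each gets rank 8.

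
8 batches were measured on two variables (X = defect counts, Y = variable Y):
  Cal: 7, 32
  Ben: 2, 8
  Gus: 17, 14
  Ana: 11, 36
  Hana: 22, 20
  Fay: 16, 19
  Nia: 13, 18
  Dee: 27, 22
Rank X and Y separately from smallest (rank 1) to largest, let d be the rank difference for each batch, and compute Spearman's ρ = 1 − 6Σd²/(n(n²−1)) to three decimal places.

Ranks of variable 1: 2, 1, 6, 3, 7, 5, 4, 8
Ranks of variable 2: 7, 1, 2, 8, 5, 4, 3, 6
d = r₁ − r₂: -5, 0, 4, -5, 2, 1, 1, 2
d²: 25, 0, 16, 25, 4, 1, 1, 4; Σd² = 76
ρ = 1 − 6·76/(8·63) = 1 − 456/504 = 0.095

0.095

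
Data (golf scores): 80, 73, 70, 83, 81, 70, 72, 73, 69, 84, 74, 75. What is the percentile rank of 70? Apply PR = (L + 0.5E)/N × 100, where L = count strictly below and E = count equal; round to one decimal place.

16.7

N = 12.
Strictly below 70: 1. Equal to 70: 2.
PR = (1 + 0.5·2)/12 × 100 = 16.7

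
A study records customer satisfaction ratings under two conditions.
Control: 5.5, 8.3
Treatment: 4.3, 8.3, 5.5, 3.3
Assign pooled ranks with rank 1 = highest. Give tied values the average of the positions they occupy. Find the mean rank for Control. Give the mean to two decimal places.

Sorted (descending): 8.3, 8.3, 5.5, 5.5, 4.3, 3.3
The 2 values of 8.3 occupy positions 1–2 → average rank (1+2)/2 = 1.5.
The 2 values of 5.5 occupy positions 3–4 → average rank (3+4)/2 = 3.5.
Control values → pooled ranks: 5.5→3.5, 8.3→1.5
Mean rank = (3.5 + 1.5) / 2 = 2.50

2.50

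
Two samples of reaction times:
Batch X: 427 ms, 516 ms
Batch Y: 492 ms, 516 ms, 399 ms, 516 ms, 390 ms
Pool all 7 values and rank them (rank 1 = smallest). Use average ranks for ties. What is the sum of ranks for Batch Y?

Sorted (ascending): 390, 399, 427, 492, 516, 516, 516
The 3 values of 516 occupy positions 5–7 → average rank 6.
Batch Y values → pooled ranks: 492→4, 516→6, 399→2, 516→6, 390→1
Rank sum = 4 + 6 + 2 + 6 + 1 = 19

19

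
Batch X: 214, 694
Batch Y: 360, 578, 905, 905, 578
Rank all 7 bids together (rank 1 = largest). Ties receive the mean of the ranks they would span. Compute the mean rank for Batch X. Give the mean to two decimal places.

5.00

Sorted (descending): 905, 905, 694, 578, 578, 360, 214
The 2 values of 905 occupy positions 1–2 → average rank (1+2)/2 = 1.5.
The 2 values of 578 occupy positions 4–5 → average rank (4+5)/2 = 4.5.
Batch X values → pooled ranks: 214→7, 694→3
Mean rank = (7 + 3) / 2 = 5.00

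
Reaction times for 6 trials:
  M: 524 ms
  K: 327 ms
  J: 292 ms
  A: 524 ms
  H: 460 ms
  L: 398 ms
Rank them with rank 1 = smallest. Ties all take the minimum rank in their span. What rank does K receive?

2

Sorted (ascending): 292, 327, 398, 460, 524, 524
The 2 values of 524 occupy positions 5–6 → each gets rank 5.
K has value 327 ms → rank 2.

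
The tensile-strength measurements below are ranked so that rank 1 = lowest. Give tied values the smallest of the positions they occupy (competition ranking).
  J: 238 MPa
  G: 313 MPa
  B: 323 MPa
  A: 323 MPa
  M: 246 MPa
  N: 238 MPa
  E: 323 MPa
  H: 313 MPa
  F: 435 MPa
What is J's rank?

1

Sorted (ascending): 238, 238, 246, 313, 313, 323, 323, 323, 435
The 2 values of 238 occupy positions 1–2 → each gets rank 1.
The 2 values of 313 occupy positions 4–5 → each gets rank 4.
The 3 values of 323 occupy positions 6–8 → each gets rank 6.
J has value 238 MPa → rank 1.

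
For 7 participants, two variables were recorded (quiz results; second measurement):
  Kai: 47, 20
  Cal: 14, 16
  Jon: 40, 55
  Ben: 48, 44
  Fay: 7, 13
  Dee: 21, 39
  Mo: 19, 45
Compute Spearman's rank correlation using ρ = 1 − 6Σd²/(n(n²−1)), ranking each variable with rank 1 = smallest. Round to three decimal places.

0.536

Ranks of variable 1: 6, 2, 5, 7, 1, 4, 3
Ranks of variable 2: 3, 2, 7, 5, 1, 4, 6
d = r₁ − r₂: 3, 0, -2, 2, 0, 0, -3
d²: 9, 0, 4, 4, 0, 0, 9; Σd² = 26
ρ = 1 − 6·26/(7·48) = 1 − 156/336 = 0.536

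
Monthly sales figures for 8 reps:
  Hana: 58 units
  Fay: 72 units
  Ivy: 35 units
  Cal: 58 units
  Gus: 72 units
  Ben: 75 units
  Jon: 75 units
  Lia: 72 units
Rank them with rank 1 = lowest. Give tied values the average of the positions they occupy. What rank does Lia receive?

5

Sorted (ascending): 35, 58, 58, 72, 72, 72, 75, 75
The 2 values of 58 occupy positions 2–3 → average rank (2+3)/2 = 2.5.
The 3 values of 72 occupy positions 4–6 → average rank 5.
The 2 values of 75 occupy positions 7–8 → average rank (7+8)/2 = 7.5.
Lia has value 72 units → rank 5.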